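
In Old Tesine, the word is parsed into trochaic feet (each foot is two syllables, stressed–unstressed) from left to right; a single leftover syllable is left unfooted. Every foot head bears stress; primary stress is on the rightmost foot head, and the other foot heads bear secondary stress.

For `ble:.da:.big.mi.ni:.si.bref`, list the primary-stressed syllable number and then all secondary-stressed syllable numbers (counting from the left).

primary 5, secondary 1, 3

Parse left to right into trochaic (ˈσσ) feet: (ˈble:.da:) (ˈbig.mi) (ˈni:.si) bref. Syllable 7 is left unfooted.
Foot heads (stressed positions): 1, 3, 5.
End Rule Rightmost: primary stress on the rightmost head = syllable 5.
Secondary stress on 1, 3: ˌble:.da:.ˌbig.mi.ˈni:.si.bref.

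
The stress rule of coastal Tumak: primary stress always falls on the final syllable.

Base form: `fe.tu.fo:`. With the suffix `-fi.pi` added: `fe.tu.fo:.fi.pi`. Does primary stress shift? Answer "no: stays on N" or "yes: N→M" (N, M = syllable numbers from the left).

Base `fe.tu.fo:` (3 syllables):
  The word has 3 syllables; the final syllable is syllable 3 (fo:).
  → primary stress on syllable 3.
Suffixed `fe.tu.fo:.fi.pi` (5 syllables):
  The word has 5 syllables; the final syllable is syllable 5 (pi).
  → primary stress on syllable 5.

yes: 3→5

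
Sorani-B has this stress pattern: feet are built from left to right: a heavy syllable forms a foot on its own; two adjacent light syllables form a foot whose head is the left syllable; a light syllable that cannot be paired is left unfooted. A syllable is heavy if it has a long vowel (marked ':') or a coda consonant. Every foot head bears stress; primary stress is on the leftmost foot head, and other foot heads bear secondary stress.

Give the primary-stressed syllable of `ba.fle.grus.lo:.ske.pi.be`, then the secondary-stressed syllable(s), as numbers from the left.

primary 1, secondary 3, 4, 5

Weights: 1 ba L, 2 fle L, 3 grus H, 4 lo: H, 5 ske L, 6 pi L, 7 be L.
Parse left to right (heavy = foot alone; LL = one foot; stranded L unfooted): (ˈba.fle) (ˈgrus) (ˈlo:) (ˈske.pi) be.
Foot heads: 1, 3, 4, 5.
Primary stress on the leftmost head = syllable 1.
Secondary stress on 3, 4, 5: ˈba.fle.ˌgrus.ˌlo:.ˌske.pi.be.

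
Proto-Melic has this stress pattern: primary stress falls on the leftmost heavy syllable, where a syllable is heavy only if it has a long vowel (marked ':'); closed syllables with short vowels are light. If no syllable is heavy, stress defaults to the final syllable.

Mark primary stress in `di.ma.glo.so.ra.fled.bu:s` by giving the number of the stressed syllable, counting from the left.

7

Weights: 1 di L, 2 ma L, 3 glo L, 4 so L, 5 ra L, 6 fled L, 7 bu:s H.
Heavy syllables in the domain: 7. The leftmost is syllable 7 (bu:s).
Primary stress: syllable 7 → di.ma.glo.so.ra.fled.ˈbu:s.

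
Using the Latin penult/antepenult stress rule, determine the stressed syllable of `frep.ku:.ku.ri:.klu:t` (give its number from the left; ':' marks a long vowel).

Classical Latin: stress the penult if heavy (long vowel or closed), else the antepenult.
Weights: 3 ku L, 4 ri: H, 5 klu:t H.
The penult (syllable 4, ri:) is heavy, so it takes stress.
Stress on syllable 4: frep.ku:.ku.ˈri:.klu:t.

4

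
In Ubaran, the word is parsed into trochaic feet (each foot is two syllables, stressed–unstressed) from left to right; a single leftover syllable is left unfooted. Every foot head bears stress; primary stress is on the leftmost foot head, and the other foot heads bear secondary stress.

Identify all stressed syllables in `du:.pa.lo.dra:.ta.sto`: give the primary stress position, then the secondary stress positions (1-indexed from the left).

Parse left to right into trochaic (ˈσσ) feet: (ˈdu:.pa) (ˈlo.dra:) (ˈta.sto).
Foot heads (stressed positions): 1, 3, 5.
End Rule Leftmost: primary stress on the leftmost head = syllable 1.
Secondary stress on 3, 5: ˈdu:.pa.ˌlo.dra:.ˌta.sto.

primary 1, secondary 3, 5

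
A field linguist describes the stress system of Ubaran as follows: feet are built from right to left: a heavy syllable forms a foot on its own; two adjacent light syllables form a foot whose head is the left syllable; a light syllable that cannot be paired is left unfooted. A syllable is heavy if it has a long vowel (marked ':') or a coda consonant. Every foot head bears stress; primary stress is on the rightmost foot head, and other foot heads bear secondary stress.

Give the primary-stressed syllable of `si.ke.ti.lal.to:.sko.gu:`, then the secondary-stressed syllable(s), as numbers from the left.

Weights: 1 si L, 2 ke L, 3 ti L, 4 lal H, 5 to: H, 6 sko L, 7 gu: H.
Parse right to left (heavy = foot alone; LL = one foot; stranded L unfooted): si (ˈke.ti) (ˈlal) (ˈto:) sko (ˈgu:).
Foot heads: 2, 4, 5, 7.
Primary stress on the rightmost head = syllable 7.
Secondary stress on 2, 4, 5: si.ˌke.ti.ˌlal.ˌto:.sko.ˈgu:.

primary 7, secondary 2, 4, 5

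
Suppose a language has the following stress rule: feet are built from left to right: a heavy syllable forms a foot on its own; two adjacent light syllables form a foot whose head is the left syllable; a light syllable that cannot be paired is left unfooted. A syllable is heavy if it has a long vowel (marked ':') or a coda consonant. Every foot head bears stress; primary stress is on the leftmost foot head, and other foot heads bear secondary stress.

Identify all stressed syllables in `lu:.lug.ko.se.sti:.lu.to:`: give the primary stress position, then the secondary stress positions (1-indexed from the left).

Weights: 1 lu: H, 2 lug H, 3 ko L, 4 se L, 5 sti: H, 6 lu L, 7 to: H.
Parse left to right (heavy = foot alone; LL = one foot; stranded L unfooted): (ˈlu:) (ˈlug) (ˈko.se) (ˈsti:) lu (ˈto:).
Foot heads: 1, 2, 3, 5, 7.
Primary stress on the leftmost head = syllable 1.
Secondary stress on 2, 3, 5, 7: ˈlu:.ˌlug.ˌko.se.ˌsti:.lu.ˌto:.

primary 1, secondary 2, 3, 5, 7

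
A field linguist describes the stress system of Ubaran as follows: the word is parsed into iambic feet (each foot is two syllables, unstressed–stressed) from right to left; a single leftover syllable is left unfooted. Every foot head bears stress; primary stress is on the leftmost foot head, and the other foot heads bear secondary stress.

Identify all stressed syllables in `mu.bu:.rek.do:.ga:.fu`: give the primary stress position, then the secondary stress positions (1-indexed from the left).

primary 2, secondary 4, 6

Parse right to left into iambic (σˈσ) feet: (mu.ˈbu:) (rek.ˈdo:) (ga:.ˈfu).
Foot heads (stressed positions): 2, 4, 6.
End Rule Leftmost: primary stress on the leftmost head = syllable 2.
Secondary stress on 4, 6: mu.ˈbu:.rek.ˌdo:.ga:.ˌfu.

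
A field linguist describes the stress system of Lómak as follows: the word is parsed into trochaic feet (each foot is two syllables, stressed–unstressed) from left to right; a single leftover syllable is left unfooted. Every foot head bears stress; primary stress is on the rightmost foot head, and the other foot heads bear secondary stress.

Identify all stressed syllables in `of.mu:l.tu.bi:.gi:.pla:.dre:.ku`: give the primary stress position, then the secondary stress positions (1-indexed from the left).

primary 7, secondary 1, 3, 5

Parse left to right into trochaic (ˈσσ) feet: (ˈof.mu:l) (ˈtu.bi:) (ˈgi:.pla:) (ˈdre:.ku).
Foot heads (stressed positions): 1, 3, 5, 7.
End Rule Rightmost: primary stress on the rightmost head = syllable 7.
Secondary stress on 1, 3, 5: ˌof.mu:l.ˌtu.bi:.ˌgi:.pla:.ˈdre:.ku.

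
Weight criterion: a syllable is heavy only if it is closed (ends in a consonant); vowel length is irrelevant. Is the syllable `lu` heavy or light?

light

`lu`: short vowel, open (no coda). Open (no coda) → light.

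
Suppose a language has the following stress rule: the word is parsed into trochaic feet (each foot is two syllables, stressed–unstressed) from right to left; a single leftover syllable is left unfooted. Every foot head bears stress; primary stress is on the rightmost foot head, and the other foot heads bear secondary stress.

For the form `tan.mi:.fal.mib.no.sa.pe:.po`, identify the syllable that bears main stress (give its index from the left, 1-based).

7

Parse right to left into trochaic (ˈσσ) feet: (ˈtan.mi:) (ˈfal.mib) (ˈno.sa) (ˈpe:.po).
Foot heads (stressed positions): 1, 3, 5, 7.
End Rule Rightmost: primary stress on the rightmost head = syllable 7.
Primary stress: syllable 7 → tan.mi:.fal.mib.no.sa.ˈpe:.po.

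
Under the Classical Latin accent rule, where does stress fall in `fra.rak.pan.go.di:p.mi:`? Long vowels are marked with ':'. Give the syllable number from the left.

Classical Latin: stress the penult if heavy (long vowel or closed), else the antepenult.
Weights: 4 go L, 5 di:p H, 6 mi: H.
The penult (syllable 5, di:p) is heavy, so it takes stress.
Stress on syllable 5: fra.rak.pan.go.ˈdi:p.mi:.

5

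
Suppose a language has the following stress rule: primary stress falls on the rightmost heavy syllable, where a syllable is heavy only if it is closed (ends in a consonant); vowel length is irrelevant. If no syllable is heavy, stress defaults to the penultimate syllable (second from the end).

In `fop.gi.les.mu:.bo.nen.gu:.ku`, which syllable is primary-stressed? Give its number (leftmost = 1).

6

Weights: 1 fop H, 2 gi L, 3 les H, 4 mu: L, 5 bo L, 6 nen H, 7 gu: L, 8 ku L.
Heavy syllables in the domain: 1, 3, 6. The rightmost is syllable 6 (nen).
Primary stress: syllable 6 → fop.gi.les.mu:.bo.ˈnen.gu:.ku.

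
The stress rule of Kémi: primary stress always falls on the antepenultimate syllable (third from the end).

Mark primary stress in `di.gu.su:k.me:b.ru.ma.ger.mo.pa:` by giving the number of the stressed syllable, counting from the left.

7

The word has 9 syllables; the antepenultimate syllable (third from the end) is syllable 7 (ger).
Primary stress: syllable 7 → di.gu.su:k.me:b.ru.ma.ˈger.mo.pa:.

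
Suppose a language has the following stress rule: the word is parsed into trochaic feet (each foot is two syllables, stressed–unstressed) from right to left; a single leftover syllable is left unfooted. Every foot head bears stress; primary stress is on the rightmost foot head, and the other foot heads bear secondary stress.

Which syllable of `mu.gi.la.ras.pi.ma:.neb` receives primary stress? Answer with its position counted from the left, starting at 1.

6

Parse right to left into trochaic (ˈσσ) feet: mu (ˈgi.la) (ˈras.pi) (ˈma:.neb). Syllable 1 is left unfooted.
Foot heads (stressed positions): 2, 4, 6.
End Rule Rightmost: primary stress on the rightmost head = syllable 6.
Primary stress: syllable 6 → mu.gi.la.ras.pi.ˈma:.neb.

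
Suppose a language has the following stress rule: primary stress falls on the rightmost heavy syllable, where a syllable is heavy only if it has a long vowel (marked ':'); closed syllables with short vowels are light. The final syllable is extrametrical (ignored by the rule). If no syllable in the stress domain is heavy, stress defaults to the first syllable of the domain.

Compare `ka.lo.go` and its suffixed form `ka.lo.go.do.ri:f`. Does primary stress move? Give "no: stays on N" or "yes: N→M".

Base `ka.lo.go` (3 syllables):
  The final syllable (3, go) is extrametrical; the stress domain is syllables 1–2.
  Weights: 1 ka L, 2 lo L.
  No heavy syllable in the domain; default to the first syllable of the domain = syllable 1.
  → primary stress on syllable 1.
Suffixed `ka.lo.go.do.ri:f` (5 syllables):
  The final syllable (5, ri:f) is extrametrical; the stress domain is syllables 1–4.
  Weights: 1 ka L, 2 lo L, 3 go L, 4 do L.
  No heavy syllable in the domain; default to the first syllable of the domain = syllable 1.
  → primary stress on syllable 1.

no: stays on 1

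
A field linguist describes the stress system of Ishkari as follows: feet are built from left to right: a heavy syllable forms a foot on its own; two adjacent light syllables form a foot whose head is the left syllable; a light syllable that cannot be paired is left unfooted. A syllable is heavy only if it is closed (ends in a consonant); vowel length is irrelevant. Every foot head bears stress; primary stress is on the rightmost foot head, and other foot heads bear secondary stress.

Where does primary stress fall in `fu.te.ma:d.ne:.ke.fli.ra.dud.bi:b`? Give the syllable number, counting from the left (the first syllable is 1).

Weights: 1 fu L, 2 te L, 3 ma:d H, 4 ne: L, 5 ke L, 6 fli L, 7 ra L, 8 dud H, 9 bi:b H.
Parse left to right (heavy = foot alone; LL = one foot; stranded L unfooted): (ˈfu.te) (ˈma:d) (ˈne:.ke) (ˈfli.ra) (ˈdud) (ˈbi:b).
Foot heads: 1, 3, 4, 6, 8, 9.
Primary stress on the rightmost head = syllable 9.
Primary stress: syllable 9 → fu.te.ma:d.ne:.ke.fli.ra.dud.ˈbi:b.

9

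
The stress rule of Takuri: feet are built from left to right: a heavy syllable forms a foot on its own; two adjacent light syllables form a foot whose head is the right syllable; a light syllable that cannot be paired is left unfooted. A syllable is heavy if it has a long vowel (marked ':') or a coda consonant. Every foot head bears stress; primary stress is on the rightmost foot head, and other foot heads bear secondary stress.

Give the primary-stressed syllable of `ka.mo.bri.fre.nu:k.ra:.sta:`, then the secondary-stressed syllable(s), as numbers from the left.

Weights: 1 ka L, 2 mo L, 3 bri L, 4 fre L, 5 nu:k H, 6 ra: H, 7 sta: H.
Parse left to right (heavy = foot alone; LL = one foot; stranded L unfooted): (ka.ˈmo) (bri.ˈfre) (ˈnu:k) (ˈra:) (ˈsta:).
Foot heads: 2, 4, 5, 6, 7.
Primary stress on the rightmost head = syllable 7.
Secondary stress on 2, 4, 5, 6: ka.ˌmo.bri.ˌfre.ˌnu:k.ˌra:.ˈsta:.

primary 7, secondary 2, 4, 5, 6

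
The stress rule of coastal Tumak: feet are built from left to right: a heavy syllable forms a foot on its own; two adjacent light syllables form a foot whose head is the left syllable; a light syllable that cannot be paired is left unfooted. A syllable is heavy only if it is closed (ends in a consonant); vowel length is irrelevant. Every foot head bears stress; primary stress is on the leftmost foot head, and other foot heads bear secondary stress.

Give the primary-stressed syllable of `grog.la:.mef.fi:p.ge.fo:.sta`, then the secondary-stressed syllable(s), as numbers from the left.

primary 1, secondary 3, 4, 5

Weights: 1 grog H, 2 la: L, 3 mef H, 4 fi:p H, 5 ge L, 6 fo: L, 7 sta L.
Parse left to right (heavy = foot alone; LL = one foot; stranded L unfooted): (ˈgrog) la: (ˈmef) (ˈfi:p) (ˈge.fo:) sta.
Foot heads: 1, 3, 4, 5.
Primary stress on the leftmost head = syllable 1.
Secondary stress on 3, 4, 5: ˈgrog.la:.ˌmef.ˌfi:p.ˌge.fo:.sta.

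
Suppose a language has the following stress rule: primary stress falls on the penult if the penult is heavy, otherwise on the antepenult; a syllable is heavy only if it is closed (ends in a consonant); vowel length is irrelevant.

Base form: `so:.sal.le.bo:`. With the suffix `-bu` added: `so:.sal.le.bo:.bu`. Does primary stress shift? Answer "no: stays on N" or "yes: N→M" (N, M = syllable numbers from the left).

yes: 2→3

Base `so:.sal.le.bo:` (4 syllables):
  Weights: 2 sal H, 3 le L, 4 bo: L.
  The penult (syllable 3, le) is light, so stress falls on the antepenult (syllable 2, sal).
  → primary stress on syllable 2.
Suffixed `so:.sal.le.bo:.bu` (5 syllables):
  Weights: 3 le L, 4 bo: L, 5 bu L.
  The penult (syllable 4, bo:) is light, so stress falls on the antepenult (syllable 3, le).
  → primary stress on syllable 3.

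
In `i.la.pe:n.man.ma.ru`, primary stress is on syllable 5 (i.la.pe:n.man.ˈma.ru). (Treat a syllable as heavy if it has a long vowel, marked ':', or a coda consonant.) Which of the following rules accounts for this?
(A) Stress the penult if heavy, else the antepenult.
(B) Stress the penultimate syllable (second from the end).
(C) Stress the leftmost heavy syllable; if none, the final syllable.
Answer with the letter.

Rule A → syllable 4 (observed: 5).
Rule B → syllable 5 ✓.
Rule C → syllable 3 (observed: 5).

B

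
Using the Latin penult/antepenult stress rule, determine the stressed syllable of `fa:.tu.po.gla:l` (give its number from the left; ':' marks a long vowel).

2

Classical Latin: stress the penult if heavy (long vowel or closed), else the antepenult.
Weights: 2 tu L, 3 po L, 4 gla:l H.
The penult (syllable 3, po) is light, so stress falls on the antepenult (syllable 2, tu).
Stress on syllable 2: fa:.ˈtu.po.gla:l.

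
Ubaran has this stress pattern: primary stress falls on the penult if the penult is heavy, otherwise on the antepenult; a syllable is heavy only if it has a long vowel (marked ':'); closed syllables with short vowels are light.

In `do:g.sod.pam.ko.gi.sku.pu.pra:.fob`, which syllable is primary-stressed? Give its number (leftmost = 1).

8

Weights: 7 pu L, 8 pra: H, 9 fob L.
The penult (syllable 8, pra:) is heavy, so it takes stress.
Primary stress: syllable 8 → do:g.sod.pam.ko.gi.sku.pu.ˈpra:.fob.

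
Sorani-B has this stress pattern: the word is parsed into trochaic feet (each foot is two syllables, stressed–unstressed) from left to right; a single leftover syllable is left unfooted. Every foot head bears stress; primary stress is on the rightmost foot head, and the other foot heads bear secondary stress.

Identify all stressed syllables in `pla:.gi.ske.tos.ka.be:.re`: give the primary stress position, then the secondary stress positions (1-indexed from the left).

Parse left to right into trochaic (ˈσσ) feet: (ˈpla:.gi) (ˈske.tos) (ˈka.be:) re. Syllable 7 is left unfooted.
Foot heads (stressed positions): 1, 3, 5.
End Rule Rightmost: primary stress on the rightmost head = syllable 5.
Secondary stress on 1, 3: ˌpla:.gi.ˌske.tos.ˈka.be:.re.

primary 5, secondary 1, 3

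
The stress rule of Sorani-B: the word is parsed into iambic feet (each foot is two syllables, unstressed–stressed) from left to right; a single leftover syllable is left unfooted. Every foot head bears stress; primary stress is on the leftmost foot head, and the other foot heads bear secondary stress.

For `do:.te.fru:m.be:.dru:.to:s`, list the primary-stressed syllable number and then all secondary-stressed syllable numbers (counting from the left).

Parse left to right into iambic (σˈσ) feet: (do:.ˈte) (fru:m.ˈbe:) (dru:.ˈto:s).
Foot heads (stressed positions): 2, 4, 6.
End Rule Leftmost: primary stress on the leftmost head = syllable 2.
Secondary stress on 4, 6: do:.ˈte.fru:m.ˌbe:.dru:.ˌto:s.

primary 2, secondary 4, 6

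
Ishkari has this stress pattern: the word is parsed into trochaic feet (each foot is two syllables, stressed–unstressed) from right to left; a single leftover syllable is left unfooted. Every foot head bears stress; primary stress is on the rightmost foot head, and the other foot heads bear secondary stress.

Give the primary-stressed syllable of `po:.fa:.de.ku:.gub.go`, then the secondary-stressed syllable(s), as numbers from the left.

primary 5, secondary 1, 3

Parse right to left into trochaic (ˈσσ) feet: (ˈpo:.fa:) (ˈde.ku:) (ˈgub.go).
Foot heads (stressed positions): 1, 3, 5.
End Rule Rightmost: primary stress on the rightmost head = syllable 5.
Secondary stress on 1, 3: ˌpo:.fa:.ˌde.ku:.ˈgub.go.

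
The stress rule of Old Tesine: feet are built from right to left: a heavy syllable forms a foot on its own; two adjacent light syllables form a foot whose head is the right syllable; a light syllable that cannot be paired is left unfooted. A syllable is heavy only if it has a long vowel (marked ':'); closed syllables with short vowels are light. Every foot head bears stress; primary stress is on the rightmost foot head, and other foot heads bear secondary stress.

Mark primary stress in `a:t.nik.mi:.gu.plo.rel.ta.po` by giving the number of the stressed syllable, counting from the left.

Weights: 1 a:t H, 2 nik L, 3 mi: H, 4 gu L, 5 plo L, 6 rel L, 7 ta L, 8 po L.
Parse right to left (heavy = foot alone; LL = one foot; stranded L unfooted): (ˈa:t) nik (ˈmi:) gu (plo.ˈrel) (ta.ˈpo).
Foot heads: 1, 3, 6, 8.
Primary stress on the rightmost head = syllable 8.
Primary stress: syllable 8 → a:t.nik.mi:.gu.plo.rel.ta.ˈpo.

8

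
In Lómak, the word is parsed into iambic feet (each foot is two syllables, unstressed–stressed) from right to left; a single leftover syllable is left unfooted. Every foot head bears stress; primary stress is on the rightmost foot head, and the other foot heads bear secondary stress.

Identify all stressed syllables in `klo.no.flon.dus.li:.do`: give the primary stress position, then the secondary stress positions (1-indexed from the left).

Parse right to left into iambic (σˈσ) feet: (klo.ˈno) (flon.ˈdus) (li:.ˈdo).
Foot heads (stressed positions): 2, 4, 6.
End Rule Rightmost: primary stress on the rightmost head = syllable 6.
Secondary stress on 2, 4: klo.ˌno.flon.ˌdus.li:.ˈdo.

primary 6, secondary 2, 4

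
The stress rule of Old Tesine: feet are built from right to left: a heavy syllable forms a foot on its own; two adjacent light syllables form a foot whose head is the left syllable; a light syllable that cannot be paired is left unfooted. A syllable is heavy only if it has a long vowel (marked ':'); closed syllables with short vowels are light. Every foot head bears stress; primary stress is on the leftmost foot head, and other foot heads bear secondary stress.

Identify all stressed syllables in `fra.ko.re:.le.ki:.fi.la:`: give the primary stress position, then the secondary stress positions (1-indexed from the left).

primary 1, secondary 3, 5, 7

Weights: 1 fra L, 2 ko L, 3 re: H, 4 le L, 5 ki: H, 6 fi L, 7 la: H.
Parse right to left (heavy = foot alone; LL = one foot; stranded L unfooted): (ˈfra.ko) (ˈre:) le (ˈki:) fi (ˈla:).
Foot heads: 1, 3, 5, 7.
Primary stress on the leftmost head = syllable 1.
Secondary stress on 3, 5, 7: ˈfra.ko.ˌre:.le.ˌki:.fi.ˌla:.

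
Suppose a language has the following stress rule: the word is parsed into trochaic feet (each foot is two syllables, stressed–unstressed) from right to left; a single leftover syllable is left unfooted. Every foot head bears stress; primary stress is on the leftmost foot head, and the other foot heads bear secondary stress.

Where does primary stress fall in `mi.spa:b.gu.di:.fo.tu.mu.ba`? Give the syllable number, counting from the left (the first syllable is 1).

1

Parse right to left into trochaic (ˈσσ) feet: (ˈmi.spa:b) (ˈgu.di:) (ˈfo.tu) (ˈmu.ba).
Foot heads (stressed positions): 1, 3, 5, 7.
End Rule Leftmost: primary stress on the leftmost head = syllable 1.
Primary stress: syllable 1 → ˈmi.spa:b.gu.di:.fo.tu.mu.ba.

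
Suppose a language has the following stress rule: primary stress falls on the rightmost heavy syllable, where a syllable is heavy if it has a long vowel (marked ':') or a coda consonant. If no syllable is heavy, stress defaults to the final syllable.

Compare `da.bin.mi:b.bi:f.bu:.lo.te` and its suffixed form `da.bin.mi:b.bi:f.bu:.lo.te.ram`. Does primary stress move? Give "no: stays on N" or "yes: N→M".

Base `da.bin.mi:b.bi:f.bu:.lo.te` (7 syllables):
  Weights: 1 da L, 2 bin H, 3 mi:b H, 4 bi:f H, 5 bu: H, 6 lo L, 7 te L.
  Heavy syllables in the domain: 2, 3, 4, 5. The rightmost is syllable 5 (bu:).
  → primary stress on syllable 5.
Suffixed `da.bin.mi:b.bi:f.bu:.lo.te.ram` (8 syllables):
  Weights: 1 da L, 2 bin H, 3 mi:b H, 4 bi:f H, 5 bu: H, 6 lo L, 7 te L, 8 ram H.
  Heavy syllables in the domain: 2, 3, 4, 5, 8. The rightmost is syllable 8 (ram).
  → primary stress on syllable 8.

yes: 5→8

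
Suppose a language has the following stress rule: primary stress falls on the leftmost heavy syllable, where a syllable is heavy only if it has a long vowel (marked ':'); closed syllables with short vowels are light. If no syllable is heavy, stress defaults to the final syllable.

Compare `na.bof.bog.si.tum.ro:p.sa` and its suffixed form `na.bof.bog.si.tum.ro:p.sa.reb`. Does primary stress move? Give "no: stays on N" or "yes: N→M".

Base `na.bof.bog.si.tum.ro:p.sa` (7 syllables):
  Weights: 1 na L, 2 bof L, 3 bog L, 4 si L, 5 tum L, 6 ro:p H, 7 sa L.
  Heavy syllables in the domain: 6. The leftmost is syllable 6 (ro:p).
  → primary stress on syllable 6.
Suffixed `na.bof.bog.si.tum.ro:p.sa.reb` (8 syllables):
  Weights: 1 na L, 2 bof L, 3 bog L, 4 si L, 5 tum L, 6 ro:p H, 7 sa L, 8 reb L.
  Heavy syllables in the domain: 6. The leftmost is syllable 6 (ro:p).
  → primary stress on syllable 6.

no: stays on 6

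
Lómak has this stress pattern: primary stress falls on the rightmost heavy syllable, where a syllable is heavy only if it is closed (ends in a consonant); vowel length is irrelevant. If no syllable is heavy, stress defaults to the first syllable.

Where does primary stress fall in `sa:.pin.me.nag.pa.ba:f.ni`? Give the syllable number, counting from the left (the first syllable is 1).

6

Weights: 1 sa: L, 2 pin H, 3 me L, 4 nag H, 5 pa L, 6 ba:f H, 7 ni L.
Heavy syllables in the domain: 2, 4, 6. The rightmost is syllable 6 (ba:f).
Primary stress: syllable 6 → sa:.pin.me.nag.pa.ˈba:f.ni.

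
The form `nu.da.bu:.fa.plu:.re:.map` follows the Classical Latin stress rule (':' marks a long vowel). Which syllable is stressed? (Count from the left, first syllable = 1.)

6

Classical Latin: stress the penult if heavy (long vowel or closed), else the antepenult.
Weights: 5 plu: H, 6 re: H, 7 map H.
The penult (syllable 6, re:) is heavy, so it takes stress.
Stress on syllable 6: nu.da.bu:.fa.plu:.ˈre:.map.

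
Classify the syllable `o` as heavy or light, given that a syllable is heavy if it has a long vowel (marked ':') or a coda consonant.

light

`o`: short vowel, open (no coda). Short vowel, open → light.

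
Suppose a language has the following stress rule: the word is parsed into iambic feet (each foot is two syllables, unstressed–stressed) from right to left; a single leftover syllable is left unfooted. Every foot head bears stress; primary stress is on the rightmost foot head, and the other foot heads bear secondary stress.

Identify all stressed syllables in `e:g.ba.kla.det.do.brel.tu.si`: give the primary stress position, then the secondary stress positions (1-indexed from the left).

primary 8, secondary 2, 4, 6

Parse right to left into iambic (σˈσ) feet: (e:g.ˈba) (kla.ˈdet) (do.ˈbrel) (tu.ˈsi).
Foot heads (stressed positions): 2, 4, 6, 8.
End Rule Rightmost: primary stress on the rightmost head = syllable 8.
Secondary stress on 2, 4, 6: e:g.ˌba.kla.ˌdet.do.ˌbrel.tu.ˈsi.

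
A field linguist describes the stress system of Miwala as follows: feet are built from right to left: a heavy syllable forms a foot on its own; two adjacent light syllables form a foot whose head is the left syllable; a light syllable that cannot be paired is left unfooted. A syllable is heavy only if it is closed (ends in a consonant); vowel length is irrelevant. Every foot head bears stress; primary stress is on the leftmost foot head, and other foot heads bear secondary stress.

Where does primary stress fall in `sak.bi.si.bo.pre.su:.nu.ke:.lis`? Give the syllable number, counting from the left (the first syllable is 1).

1

Weights: 1 sak H, 2 bi L, 3 si L, 4 bo L, 5 pre L, 6 su: L, 7 nu L, 8 ke: L, 9 lis H.
Parse right to left (heavy = foot alone; LL = one foot; stranded L unfooted): (ˈsak) bi (ˈsi.bo) (ˈpre.su:) (ˈnu.ke:) (ˈlis).
Foot heads: 1, 3, 5, 7, 9.
Primary stress on the leftmost head = syllable 1.
Primary stress: syllable 1 → ˈsak.bi.si.bo.pre.su:.nu.ke:.lis.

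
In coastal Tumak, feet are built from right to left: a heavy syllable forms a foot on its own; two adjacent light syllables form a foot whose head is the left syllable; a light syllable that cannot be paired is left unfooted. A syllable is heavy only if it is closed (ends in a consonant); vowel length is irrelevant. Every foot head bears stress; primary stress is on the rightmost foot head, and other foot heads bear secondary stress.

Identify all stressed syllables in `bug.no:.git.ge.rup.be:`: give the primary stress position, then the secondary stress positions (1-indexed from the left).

Weights: 1 bug H, 2 no: L, 3 git H, 4 ge L, 5 rup H, 6 be: L.
Parse right to left (heavy = foot alone; LL = one foot; stranded L unfooted): (ˈbug) no: (ˈgit) ge (ˈrup) be:.
Foot heads: 1, 3, 5.
Primary stress on the rightmost head = syllable 5.
Secondary stress on 1, 3: ˌbug.no:.ˌgit.ge.ˈrup.be:.

primary 5, secondary 1, 3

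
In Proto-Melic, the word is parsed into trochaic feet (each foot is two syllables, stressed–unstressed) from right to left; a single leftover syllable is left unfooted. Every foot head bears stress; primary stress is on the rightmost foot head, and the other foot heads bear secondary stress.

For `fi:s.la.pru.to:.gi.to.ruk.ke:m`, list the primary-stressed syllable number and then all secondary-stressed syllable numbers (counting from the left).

primary 7, secondary 1, 3, 5

Parse right to left into trochaic (ˈσσ) feet: (ˈfi:s.la) (ˈpru.to:) (ˈgi.to) (ˈruk.ke:m).
Foot heads (stressed positions): 1, 3, 5, 7.
End Rule Rightmost: primary stress on the rightmost head = syllable 7.
Secondary stress on 1, 3, 5: ˌfi:s.la.ˌpru.to:.ˌgi.to.ˈruk.ke:m.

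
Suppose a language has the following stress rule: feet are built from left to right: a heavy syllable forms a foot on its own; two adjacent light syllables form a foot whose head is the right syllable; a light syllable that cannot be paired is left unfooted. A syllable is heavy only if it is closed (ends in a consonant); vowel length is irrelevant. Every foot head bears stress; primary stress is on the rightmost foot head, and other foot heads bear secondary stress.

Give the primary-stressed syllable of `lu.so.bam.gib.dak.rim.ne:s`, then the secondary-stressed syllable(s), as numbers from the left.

primary 7, secondary 2, 3, 4, 5, 6

Weights: 1 lu L, 2 so L, 3 bam H, 4 gib H, 5 dak H, 6 rim H, 7 ne:s H.
Parse left to right (heavy = foot alone; LL = one foot; stranded L unfooted): (lu.ˈso) (ˈbam) (ˈgib) (ˈdak) (ˈrim) (ˈne:s).
Foot heads: 2, 3, 4, 5, 6, 7.
Primary stress on the rightmost head = syllable 7.
Secondary stress on 2, 3, 4, 5, 6: lu.ˌso.ˌbam.ˌgib.ˌdak.ˌrim.ˈne:s.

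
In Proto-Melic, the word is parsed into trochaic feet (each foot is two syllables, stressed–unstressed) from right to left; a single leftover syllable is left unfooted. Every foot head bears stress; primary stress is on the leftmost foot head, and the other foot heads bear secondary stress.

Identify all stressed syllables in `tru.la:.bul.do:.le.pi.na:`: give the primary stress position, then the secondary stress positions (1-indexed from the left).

Parse right to left into trochaic (ˈσσ) feet: tru (ˈla:.bul) (ˈdo:.le) (ˈpi.na:). Syllable 1 is left unfooted.
Foot heads (stressed positions): 2, 4, 6.
End Rule Leftmost: primary stress on the leftmost head = syllable 2.
Secondary stress on 4, 6: tru.ˈla:.bul.ˌdo:.le.ˌpi.na:.

primary 2, secondary 4, 6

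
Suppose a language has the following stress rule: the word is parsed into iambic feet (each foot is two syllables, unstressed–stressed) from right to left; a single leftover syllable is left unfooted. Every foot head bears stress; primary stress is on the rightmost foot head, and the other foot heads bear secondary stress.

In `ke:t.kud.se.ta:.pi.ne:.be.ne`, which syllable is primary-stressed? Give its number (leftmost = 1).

Parse right to left into iambic (σˈσ) feet: (ke:t.ˈkud) (se.ˈta:) (pi.ˈne:) (be.ˈne).
Foot heads (stressed positions): 2, 4, 6, 8.
End Rule Rightmost: primary stress on the rightmost head = syllable 8.
Primary stress: syllable 8 → ke:t.kud.se.ta:.pi.ne:.be.ˈne.

8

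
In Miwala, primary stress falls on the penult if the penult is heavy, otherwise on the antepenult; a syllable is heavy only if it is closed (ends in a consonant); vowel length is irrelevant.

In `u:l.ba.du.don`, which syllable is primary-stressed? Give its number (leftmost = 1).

Weights: 2 ba L, 3 du L, 4 don H.
The penult (syllable 3, du) is light, so stress falls on the antepenult (syllable 2, ba).
Primary stress: syllable 2 → u:l.ˈba.du.don.

2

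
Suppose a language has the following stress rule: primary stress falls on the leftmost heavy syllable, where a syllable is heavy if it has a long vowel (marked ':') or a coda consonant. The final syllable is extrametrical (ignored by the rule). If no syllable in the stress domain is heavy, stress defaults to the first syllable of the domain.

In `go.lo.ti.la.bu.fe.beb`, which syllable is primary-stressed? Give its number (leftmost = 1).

The final syllable (7, beb) is extrametrical; the stress domain is syllables 1–6.
Weights: 1 go L, 2 lo L, 3 ti L, 4 la L, 5 bu L, 6 fe L.
No heavy syllable in the domain; default to the first syllable of the domain = syllable 1.
Primary stress: syllable 1 → ˈgo.lo.ti.la.bu.fe.beb.

1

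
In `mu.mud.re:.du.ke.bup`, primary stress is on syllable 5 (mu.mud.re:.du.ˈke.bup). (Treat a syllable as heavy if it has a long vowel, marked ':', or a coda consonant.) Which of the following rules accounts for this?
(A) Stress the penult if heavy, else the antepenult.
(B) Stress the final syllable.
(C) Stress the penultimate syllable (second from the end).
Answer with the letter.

C

Rule A → syllable 4 (observed: 5).
Rule B → syllable 6 (observed: 5).
Rule C → syllable 5 ✓.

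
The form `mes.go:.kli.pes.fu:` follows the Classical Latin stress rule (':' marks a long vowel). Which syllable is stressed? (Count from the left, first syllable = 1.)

Classical Latin: stress the penult if heavy (long vowel or closed), else the antepenult.
Weights: 3 kli L, 4 pes H, 5 fu: H.
The penult (syllable 4, pes) is heavy, so it takes stress.
Stress on syllable 4: mes.go:.kli.ˈpes.fu:.

4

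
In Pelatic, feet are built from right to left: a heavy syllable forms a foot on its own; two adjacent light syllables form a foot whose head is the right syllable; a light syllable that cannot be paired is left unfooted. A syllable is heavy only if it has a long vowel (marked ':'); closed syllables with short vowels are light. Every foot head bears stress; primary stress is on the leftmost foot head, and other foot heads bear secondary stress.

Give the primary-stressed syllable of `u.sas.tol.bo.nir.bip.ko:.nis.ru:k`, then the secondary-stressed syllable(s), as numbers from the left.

Weights: 1 u L, 2 sas L, 3 tol L, 4 bo L, 5 nir L, 6 bip L, 7 ko: H, 8 nis L, 9 ru:k H.
Parse right to left (heavy = foot alone; LL = one foot; stranded L unfooted): (u.ˈsas) (tol.ˈbo) (nir.ˈbip) (ˈko:) nis (ˈru:k).
Foot heads: 2, 4, 6, 7, 9.
Primary stress on the leftmost head = syllable 2.
Secondary stress on 4, 6, 7, 9: u.ˈsas.tol.ˌbo.nir.ˌbip.ˌko:.nis.ˌru:k.

primary 2, secondary 4, 6, 7, 9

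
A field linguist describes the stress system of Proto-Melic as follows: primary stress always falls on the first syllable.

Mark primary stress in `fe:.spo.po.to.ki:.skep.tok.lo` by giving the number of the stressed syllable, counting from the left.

The word has 8 syllables; the first syllable is syllable 1 (fe:).
Primary stress: syllable 1 → ˈfe:.spo.po.to.ki:.skep.tok.lo.

1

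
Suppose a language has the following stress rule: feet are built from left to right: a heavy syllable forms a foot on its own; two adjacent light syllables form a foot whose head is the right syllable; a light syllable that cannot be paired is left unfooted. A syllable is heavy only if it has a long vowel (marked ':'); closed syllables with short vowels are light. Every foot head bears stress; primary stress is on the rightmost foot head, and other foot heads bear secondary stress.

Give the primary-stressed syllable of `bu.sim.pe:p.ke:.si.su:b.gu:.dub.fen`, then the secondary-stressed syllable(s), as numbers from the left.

primary 9, secondary 2, 3, 4, 6, 7

Weights: 1 bu L, 2 sim L, 3 pe:p H, 4 ke: H, 5 si L, 6 su:b H, 7 gu: H, 8 dub L, 9 fen L.
Parse left to right (heavy = foot alone; LL = one foot; stranded L unfooted): (bu.ˈsim) (ˈpe:p) (ˈke:) si (ˈsu:b) (ˈgu:) (dub.ˈfen).
Foot heads: 2, 3, 4, 6, 7, 9.
Primary stress on the rightmost head = syllable 9.
Secondary stress on 2, 3, 4, 6, 7: bu.ˌsim.ˌpe:p.ˌke:.si.ˌsu:b.ˌgu:.dub.ˈfen.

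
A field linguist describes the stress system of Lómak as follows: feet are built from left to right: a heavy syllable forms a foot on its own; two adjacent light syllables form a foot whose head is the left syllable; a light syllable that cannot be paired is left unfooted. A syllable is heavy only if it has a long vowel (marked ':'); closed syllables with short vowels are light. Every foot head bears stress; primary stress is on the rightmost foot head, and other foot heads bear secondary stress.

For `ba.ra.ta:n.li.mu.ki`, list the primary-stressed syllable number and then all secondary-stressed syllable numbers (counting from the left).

Weights: 1 ba L, 2 ra L, 3 ta:n H, 4 li L, 5 mu L, 6 ki L.
Parse left to right (heavy = foot alone; LL = one foot; stranded L unfooted): (ˈba.ra) (ˈta:n) (ˈli.mu) ki.
Foot heads: 1, 3, 4.
Primary stress on the rightmost head = syllable 4.
Secondary stress on 1, 3: ˌba.ra.ˌta:n.ˈli.mu.ki.

primary 4, secondary 1, 3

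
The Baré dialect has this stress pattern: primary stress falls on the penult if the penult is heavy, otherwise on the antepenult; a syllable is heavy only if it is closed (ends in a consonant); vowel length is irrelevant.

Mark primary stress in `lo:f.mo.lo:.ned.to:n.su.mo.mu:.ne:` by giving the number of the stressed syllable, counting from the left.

7

Weights: 7 mo L, 8 mu: L, 9 ne: L.
The penult (syllable 8, mu:) is light, so stress falls on the antepenult (syllable 7, mo).
Primary stress: syllable 7 → lo:f.mo.lo:.ned.to:n.su.ˈmo.mu:.ne:.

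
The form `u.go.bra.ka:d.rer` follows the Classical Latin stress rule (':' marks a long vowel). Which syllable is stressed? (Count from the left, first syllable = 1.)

Classical Latin: stress the penult if heavy (long vowel or closed), else the antepenult.
Weights: 3 bra L, 4 ka:d H, 5 rer H.
The penult (syllable 4, ka:d) is heavy, so it takes stress.
Stress on syllable 4: u.go.bra.ˈka:d.rer.

4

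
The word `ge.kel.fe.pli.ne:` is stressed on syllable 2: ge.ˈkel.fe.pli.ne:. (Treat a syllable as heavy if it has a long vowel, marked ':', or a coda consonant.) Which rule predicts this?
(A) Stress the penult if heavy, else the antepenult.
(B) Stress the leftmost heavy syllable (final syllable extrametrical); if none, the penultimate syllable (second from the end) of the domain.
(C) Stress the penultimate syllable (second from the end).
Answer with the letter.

Rule A → syllable 3 (observed: 2).
Rule B → syllable 2 ✓.
Rule C → syllable 4 (observed: 2).

B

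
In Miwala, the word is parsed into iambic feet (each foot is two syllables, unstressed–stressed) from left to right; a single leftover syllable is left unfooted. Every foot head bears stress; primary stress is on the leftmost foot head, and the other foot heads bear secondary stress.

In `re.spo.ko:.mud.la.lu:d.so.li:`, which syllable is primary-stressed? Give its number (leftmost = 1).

Parse left to right into iambic (σˈσ) feet: (re.ˈspo) (ko:.ˈmud) (la.ˈlu:d) (so.ˈli:).
Foot heads (stressed positions): 2, 4, 6, 8.
End Rule Leftmost: primary stress on the leftmost head = syllable 2.
Primary stress: syllable 2 → re.ˈspo.ko:.mud.la.lu:d.so.li:.

2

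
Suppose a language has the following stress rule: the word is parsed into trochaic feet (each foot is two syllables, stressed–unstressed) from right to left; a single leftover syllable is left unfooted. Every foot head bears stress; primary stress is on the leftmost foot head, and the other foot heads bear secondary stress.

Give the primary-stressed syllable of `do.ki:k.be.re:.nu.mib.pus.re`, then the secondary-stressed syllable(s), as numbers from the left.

Parse right to left into trochaic (ˈσσ) feet: (ˈdo.ki:k) (ˈbe.re:) (ˈnu.mib) (ˈpus.re).
Foot heads (stressed positions): 1, 3, 5, 7.
End Rule Leftmost: primary stress on the leftmost head = syllable 1.
Secondary stress on 3, 5, 7: ˈdo.ki:k.ˌbe.re:.ˌnu.mib.ˌpus.re.

primary 1, secondary 3, 5, 7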